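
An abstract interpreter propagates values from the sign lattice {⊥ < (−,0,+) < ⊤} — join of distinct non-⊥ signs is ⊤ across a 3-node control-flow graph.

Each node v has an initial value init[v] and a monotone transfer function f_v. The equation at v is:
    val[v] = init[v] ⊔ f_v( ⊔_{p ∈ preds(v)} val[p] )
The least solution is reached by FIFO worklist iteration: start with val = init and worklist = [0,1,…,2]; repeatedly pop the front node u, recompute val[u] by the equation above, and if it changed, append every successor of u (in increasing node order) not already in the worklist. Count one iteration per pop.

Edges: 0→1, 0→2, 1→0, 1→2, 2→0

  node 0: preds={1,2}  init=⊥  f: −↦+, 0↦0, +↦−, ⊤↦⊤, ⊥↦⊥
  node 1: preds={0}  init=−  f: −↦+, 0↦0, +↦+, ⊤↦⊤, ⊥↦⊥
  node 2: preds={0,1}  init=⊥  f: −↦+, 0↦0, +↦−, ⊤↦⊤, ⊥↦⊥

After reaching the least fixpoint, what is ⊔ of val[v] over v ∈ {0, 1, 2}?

Trace (6 dequeues):
  [1] u=0 | in − | out + | prev ⊥ | push {}
  [2] u=1 | in + | out ⊤ | prev − | push {0}
  [3] u=2 | in ⊤ | out ⊤ | prev ⊥ | push {}
  [4] u=0 | in ⊤ | out ⊤ | prev + | push {1,2}
  [5] u=1 | in ⊤ | out ⊤ | ==
  [6] u=2 | in ⊤ | out ⊤ | ==

Converged values:
  [0] ⊤
  [1] ⊤
  [2] ⊤

⊤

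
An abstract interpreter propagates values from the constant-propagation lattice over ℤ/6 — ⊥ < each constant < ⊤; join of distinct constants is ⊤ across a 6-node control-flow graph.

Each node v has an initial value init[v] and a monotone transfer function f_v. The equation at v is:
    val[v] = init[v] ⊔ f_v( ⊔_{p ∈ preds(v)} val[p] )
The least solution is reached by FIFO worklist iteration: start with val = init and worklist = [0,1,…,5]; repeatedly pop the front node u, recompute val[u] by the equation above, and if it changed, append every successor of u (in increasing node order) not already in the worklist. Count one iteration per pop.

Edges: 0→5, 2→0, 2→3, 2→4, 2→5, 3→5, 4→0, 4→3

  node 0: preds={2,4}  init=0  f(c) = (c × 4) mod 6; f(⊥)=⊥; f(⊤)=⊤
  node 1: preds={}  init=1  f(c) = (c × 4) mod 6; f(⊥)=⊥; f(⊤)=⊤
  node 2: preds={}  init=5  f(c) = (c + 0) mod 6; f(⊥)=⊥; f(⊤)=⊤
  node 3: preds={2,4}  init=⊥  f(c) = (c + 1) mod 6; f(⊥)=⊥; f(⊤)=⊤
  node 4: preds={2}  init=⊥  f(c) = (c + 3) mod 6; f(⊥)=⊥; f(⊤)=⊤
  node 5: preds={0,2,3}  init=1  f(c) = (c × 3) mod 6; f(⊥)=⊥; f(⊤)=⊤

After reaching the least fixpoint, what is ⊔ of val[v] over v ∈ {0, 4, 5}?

Trace (9 dequeues):
  [1] u=0 | in 5 | out ⊤ | prev 0 | push {}
  [2] u=1 | in ⊥ | out 1 | ==
  [3] u=2 | in ⊥ | out 5 | ==
  [4] u=3 | in 5 | out 0 | prev ⊥ | push {}
  [5] u=4 | in 5 | out 2 | prev ⊥ | push {0,3}
  [6] u=5 | in ⊤ | out ⊤ | prev 1 | push {}
  [7] u=0 | in ⊤ | out ⊤ | ==
  [8] u=3 | in ⊤ | out ⊤ | prev 0 | push {5}
  [9] u=5 | in ⊤ | out ⊤ | ==

Converged values:
  [0] ⊤
  [1] 1
  [2] 5
  [3] ⊤
  [4] 2
  [5] ⊤

⊤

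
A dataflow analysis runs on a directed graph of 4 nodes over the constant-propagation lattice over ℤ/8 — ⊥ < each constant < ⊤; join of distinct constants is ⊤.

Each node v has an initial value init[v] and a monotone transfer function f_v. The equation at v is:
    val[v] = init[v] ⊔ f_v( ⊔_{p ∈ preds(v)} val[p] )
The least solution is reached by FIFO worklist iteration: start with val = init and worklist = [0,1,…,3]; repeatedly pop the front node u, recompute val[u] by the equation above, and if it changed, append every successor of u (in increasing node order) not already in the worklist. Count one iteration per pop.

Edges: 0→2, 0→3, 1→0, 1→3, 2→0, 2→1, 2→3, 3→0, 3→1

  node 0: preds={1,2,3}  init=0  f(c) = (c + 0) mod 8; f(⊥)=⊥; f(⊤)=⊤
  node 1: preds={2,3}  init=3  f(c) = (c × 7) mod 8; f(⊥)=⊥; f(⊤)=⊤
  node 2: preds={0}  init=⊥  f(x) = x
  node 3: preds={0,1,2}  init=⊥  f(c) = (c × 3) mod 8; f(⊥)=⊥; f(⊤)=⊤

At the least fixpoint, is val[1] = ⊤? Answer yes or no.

Trace (8 dequeues):
  [1] u=0 | in 3 | out ⊤ | prev 0 | push {}
  [2] u=1 | in ⊥ | out 3 | ==
  [3] u=2 | in ⊤ | out ⊤ | prev ⊥ | push {0,1}
  [4] u=3 | in ⊤ | out ⊤ | prev ⊥ | push {}
  [5] u=0 | in ⊤ | out ⊤ | ==
  [6] u=1 | in ⊤ | out ⊤ | prev 3 | push {0,3}
  [7] u=0 | in ⊤ | out ⊤ | ==
  [8] u=3 | in ⊤ | out ⊤ | ==

Converged values:
  [0] ⊤
  [1] ⊤
  [2] ⊤
  [3] ⊤

yes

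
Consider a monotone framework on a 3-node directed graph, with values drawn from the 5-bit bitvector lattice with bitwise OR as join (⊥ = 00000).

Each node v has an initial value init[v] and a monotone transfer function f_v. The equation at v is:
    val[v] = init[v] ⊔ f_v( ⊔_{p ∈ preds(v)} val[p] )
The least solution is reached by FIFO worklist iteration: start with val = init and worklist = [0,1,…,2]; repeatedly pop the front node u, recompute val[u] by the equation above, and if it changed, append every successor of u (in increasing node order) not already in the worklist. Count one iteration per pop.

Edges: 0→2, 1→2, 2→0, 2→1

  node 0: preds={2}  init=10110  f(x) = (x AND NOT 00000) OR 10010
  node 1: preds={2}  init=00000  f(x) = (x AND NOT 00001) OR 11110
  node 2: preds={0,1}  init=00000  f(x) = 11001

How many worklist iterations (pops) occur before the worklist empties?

Trace (6 dequeues):
  [1] u=0 | in 00000 | out 10110 | ==
  [2] u=1 | in 00000 | out 11110 | prev 00000 | push {}
  [3] u=2 | in 11110 | out 11001 | prev 00000 | push {0,1}
  [4] u=0 | in 11001 | out 11111 | prev 10110 | push {2}
  [5] u=1 | in 11001 | out 11110 | ==
  [6] u=2 | in 11111 | out 11001 | ==

Converged values:
  [0] 11111
  [1] 11110
  [2] 11001

6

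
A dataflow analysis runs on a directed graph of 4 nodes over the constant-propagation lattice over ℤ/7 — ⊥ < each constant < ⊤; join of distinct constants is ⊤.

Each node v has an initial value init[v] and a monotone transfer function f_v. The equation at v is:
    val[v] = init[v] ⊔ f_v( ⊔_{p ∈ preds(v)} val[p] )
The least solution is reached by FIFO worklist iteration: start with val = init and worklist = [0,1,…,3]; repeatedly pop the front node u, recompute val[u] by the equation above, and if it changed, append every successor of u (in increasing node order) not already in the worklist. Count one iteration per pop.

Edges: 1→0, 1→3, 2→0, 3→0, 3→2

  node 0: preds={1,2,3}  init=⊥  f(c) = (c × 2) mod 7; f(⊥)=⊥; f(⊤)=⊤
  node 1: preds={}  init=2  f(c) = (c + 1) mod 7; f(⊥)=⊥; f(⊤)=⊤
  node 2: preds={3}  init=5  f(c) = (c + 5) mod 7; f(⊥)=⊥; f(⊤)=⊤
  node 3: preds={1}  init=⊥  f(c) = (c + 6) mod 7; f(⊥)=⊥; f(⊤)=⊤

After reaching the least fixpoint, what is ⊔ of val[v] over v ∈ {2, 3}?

⊤

Worklist (7 pops):
  #1 pop 0: in=⊤ → ⊤ (was ⊥); enqueue []
  #2 pop 1: in=⊥ → 2 (no change)
  #3 pop 2: in=⊥ → 5 (no change)
  #4 pop 3: in=2 → 1 (was ⊥); enqueue [0,2]
  #5 pop 0: in=⊤ → ⊤ (no change)
  #6 pop 2: in=1 → ⊤ (was 5); enqueue [0]
  #7 pop 0: in=⊤ → ⊤ (no change)

Fixpoint:
  val[0] = ⊤
  val[1] = 2
  val[2] = ⊤
  val[3] = 1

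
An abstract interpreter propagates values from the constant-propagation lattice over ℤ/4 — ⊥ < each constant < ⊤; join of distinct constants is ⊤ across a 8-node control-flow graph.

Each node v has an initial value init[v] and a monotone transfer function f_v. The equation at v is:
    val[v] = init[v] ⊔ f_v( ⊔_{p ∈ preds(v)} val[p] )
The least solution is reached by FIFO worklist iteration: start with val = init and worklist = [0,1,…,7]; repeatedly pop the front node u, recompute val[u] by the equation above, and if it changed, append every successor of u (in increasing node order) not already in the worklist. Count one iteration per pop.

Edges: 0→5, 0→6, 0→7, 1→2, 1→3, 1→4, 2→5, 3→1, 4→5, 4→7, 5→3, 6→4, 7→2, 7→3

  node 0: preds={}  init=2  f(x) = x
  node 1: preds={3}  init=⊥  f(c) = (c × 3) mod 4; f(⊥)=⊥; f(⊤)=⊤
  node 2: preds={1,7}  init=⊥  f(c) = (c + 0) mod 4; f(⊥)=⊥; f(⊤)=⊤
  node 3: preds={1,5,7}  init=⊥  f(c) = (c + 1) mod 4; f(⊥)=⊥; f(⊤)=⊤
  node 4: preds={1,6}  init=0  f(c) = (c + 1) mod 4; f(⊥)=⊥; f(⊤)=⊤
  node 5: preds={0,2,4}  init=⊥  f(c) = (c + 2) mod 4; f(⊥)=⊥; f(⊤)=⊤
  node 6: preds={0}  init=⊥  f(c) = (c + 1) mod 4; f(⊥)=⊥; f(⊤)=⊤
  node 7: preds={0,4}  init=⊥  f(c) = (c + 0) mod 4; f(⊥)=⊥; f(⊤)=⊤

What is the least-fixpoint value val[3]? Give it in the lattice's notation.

Worklist (18 pops):
  #1 pop 0: in=⊥ → 2 (no change)
  #2 pop 1: in=⊥ → ⊥ (no change)
  #3 pop 2: in=⊥ → ⊥ (no change)
  #4 pop 3: in=⊥ → ⊥ (no change)
  #5 pop 4: in=⊥ → 0 (no change)
  #6 pop 5: in=⊤ → ⊤ (was ⊥); enqueue [3]
  #7 pop 6: in=2 → 3 (was ⊥); enqueue [4]
  #8 pop 7: in=⊤ → ⊤ (was ⊥); enqueue [2]
  #9 pop 3: in=⊤ → ⊤ (was ⊥); enqueue [1]
  #10 pop 4: in=3 → 0 (no change)
  #11 pop 2: in=⊤ → ⊤ (was ⊥); enqueue [5]
  #12 pop 1: in=⊤ → ⊤ (was ⊥); enqueue [2,3,4]
  #13 pop 5: in=⊤ → ⊤ (no change)
  #14 pop 2: in=⊤ → ⊤ (no change)
  #15 pop 3: in=⊤ → ⊤ (no change)
  #16 pop 4: in=⊤ → ⊤ (was 0); enqueue [5,7]
  #17 pop 5: in=⊤ → ⊤ (no change)
  #18 pop 7: in=⊤ → ⊤ (no change)

Fixpoint:
  val[0] = 2
  val[1] = ⊤
  val[2] = ⊤
  val[3] = ⊤
  val[4] = ⊤
  val[5] = ⊤
  val[6] = 3
  val[7] = ⊤

⊤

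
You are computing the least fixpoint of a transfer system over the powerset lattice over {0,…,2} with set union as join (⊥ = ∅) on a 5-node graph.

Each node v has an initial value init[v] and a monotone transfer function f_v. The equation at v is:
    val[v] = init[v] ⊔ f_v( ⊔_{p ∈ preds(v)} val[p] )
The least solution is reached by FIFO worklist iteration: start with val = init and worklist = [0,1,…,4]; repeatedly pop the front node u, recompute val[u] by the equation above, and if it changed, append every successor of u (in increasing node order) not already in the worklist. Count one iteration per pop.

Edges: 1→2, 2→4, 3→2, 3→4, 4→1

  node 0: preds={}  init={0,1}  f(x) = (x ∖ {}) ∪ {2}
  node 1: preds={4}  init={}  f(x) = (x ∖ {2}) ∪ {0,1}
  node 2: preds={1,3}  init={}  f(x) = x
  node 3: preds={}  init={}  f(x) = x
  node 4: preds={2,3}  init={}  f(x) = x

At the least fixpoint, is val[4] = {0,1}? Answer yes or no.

Trace (6 dequeues):
  [1] u=0 | in {} | out {0,1,2} | prev {0,1} | push {}
  [2] u=1 | in {} | out {0,1} | prev {} | push {}
  [3] u=2 | in {0,1} | out {0,1} | prev {} | push {}
  [4] u=3 | in {} | out {} | ==
  [5] u=4 | in {0,1} | out {0,1} | prev {} | push {1}
  [6] u=1 | in {0,1} | out {0,1} | ==

Converged values:
  [0] {0,1,2}
  [1] {0,1}
  [2] {0,1}
  [3] {}
  [4] {0,1}

yes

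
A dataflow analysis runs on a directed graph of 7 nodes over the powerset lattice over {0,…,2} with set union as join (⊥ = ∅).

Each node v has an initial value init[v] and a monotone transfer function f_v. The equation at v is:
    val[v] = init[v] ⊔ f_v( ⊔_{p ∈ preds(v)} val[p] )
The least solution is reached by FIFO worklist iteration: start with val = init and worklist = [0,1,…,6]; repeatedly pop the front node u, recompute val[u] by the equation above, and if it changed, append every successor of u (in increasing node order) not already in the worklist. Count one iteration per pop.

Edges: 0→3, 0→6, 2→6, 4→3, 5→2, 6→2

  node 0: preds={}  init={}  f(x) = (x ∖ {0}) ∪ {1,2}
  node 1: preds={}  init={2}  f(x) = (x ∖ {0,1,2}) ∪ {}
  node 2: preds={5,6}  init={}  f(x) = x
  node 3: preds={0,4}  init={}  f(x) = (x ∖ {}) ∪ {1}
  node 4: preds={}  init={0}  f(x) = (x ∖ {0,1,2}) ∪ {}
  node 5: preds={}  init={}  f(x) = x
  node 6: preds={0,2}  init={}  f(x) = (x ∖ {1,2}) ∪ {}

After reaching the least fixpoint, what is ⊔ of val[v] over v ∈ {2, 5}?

{}

Worklist (7 pops):
  #1 pop 0: in={} → {1,2} (was {}); enqueue []
  #2 pop 1: in={} → {2} (no change)
  #3 pop 2: in={} → {} (no change)
  #4 pop 3: in={0,1,2} → {0,1,2} (was {}); enqueue []
  #5 pop 4: in={} → {0} (no change)
  #6 pop 5: in={} → {} (no change)
  #7 pop 6: in={1,2} → {} (no change)

Fixpoint:
  val[0] = {1,2}
  val[1] = {2}
  val[2] = {}
  val[3] = {0,1,2}
  val[4] = {0}
  val[5] = {}
  val[6] = {}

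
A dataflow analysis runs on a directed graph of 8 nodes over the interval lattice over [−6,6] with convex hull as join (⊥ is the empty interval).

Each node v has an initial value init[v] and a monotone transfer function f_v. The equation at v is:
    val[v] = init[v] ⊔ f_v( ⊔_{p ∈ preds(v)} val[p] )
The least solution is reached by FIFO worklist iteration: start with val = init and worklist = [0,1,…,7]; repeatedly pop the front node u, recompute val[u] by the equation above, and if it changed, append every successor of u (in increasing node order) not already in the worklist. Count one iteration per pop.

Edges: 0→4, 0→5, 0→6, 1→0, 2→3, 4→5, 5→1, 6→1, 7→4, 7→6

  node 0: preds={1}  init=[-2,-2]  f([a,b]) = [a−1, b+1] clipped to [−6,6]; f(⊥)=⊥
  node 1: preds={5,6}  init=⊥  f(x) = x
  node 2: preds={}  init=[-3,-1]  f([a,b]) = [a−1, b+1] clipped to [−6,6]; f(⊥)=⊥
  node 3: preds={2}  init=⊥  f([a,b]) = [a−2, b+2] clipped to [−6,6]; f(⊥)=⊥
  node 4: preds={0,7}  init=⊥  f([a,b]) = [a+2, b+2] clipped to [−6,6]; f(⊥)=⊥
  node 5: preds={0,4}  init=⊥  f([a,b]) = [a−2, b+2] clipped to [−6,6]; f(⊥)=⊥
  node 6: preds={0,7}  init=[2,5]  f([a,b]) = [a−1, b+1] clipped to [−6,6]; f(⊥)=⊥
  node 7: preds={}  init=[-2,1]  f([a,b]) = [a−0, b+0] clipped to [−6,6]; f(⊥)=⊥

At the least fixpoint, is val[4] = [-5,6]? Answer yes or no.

no

Worklist (24 pops):
  #1 pop 0: in=⊥ → [-2,-2] (no change)
  #2 pop 1: in=[2,5] → [2,5] (was ⊥); enqueue [0]
  #3 pop 2: in=⊥ → [-3,-1] (no change)
  #4 pop 3: in=[-3,-1] → [-5,1] (was ⊥); enqueue []
  #5 pop 4: in=[-2,1] → [0,3] (was ⊥); enqueue []
  #6 pop 5: in=[-2,3] → [-4,5] (was ⊥); enqueue [1]
  #7 pop 6: in=[-2,1] → [-3,5] (was [2,5]); enqueue []
  #8 pop 7: in=⊥ → [-2,1] (no change)
  #9 pop 0: in=[2,5] → [-2,6] (was [-2,-2]); enqueue [4,5,6]
  #10 pop 1: in=[-4,5] → [-4,5] (was [2,5]); enqueue [0]
  #11 pop 4: in=[-2,6] → [0,6] (was [0,3]); enqueue []
  #12 pop 5: in=[-2,6] → [-4,6] (was [-4,5]); enqueue [1]
  #13 pop 6: in=[-2,6] → [-3,6] (was [-3,5]); enqueue []
  #14 pop 0: in=[-4,5] → [-5,6] (was [-2,6]); enqueue [4,5,6]
  #15 pop 1: in=[-4,6] → [-4,6] (was [-4,5]); enqueue [0]
  #16 pop 4: in=[-5,6] → [-3,6] (was [0,6]); enqueue []
  #17 pop 5: in=[-5,6] → [-6,6] (was [-4,6]); enqueue [1]
  #18 pop 6: in=[-5,6] → [-6,6] (was [-3,6]); enqueue []
  #19 pop 0: in=[-4,6] → [-5,6] (no change)
  #20 pop 1: in=[-6,6] → [-6,6] (was [-4,6]); enqueue [0]
  #21 pop 0: in=[-6,6] → [-6,6] (was [-5,6]); enqueue [4,5,6]
  #22 pop 4: in=[-6,6] → [-4,6] (was [-3,6]); enqueue []
  #23 pop 5: in=[-6,6] → [-6,6] (no change)
  #24 pop 6: in=[-6,6] → [-6,6] (no change)

Fixpoint:
  val[0] = [-6,6]
  val[1] = [-6,6]
  val[2] = [-3,-1]
  val[3] = [-5,1]
  val[4] = [-4,6]
  val[5] = [-6,6]
  val[6] = [-6,6]
  val[7] = [-2,1]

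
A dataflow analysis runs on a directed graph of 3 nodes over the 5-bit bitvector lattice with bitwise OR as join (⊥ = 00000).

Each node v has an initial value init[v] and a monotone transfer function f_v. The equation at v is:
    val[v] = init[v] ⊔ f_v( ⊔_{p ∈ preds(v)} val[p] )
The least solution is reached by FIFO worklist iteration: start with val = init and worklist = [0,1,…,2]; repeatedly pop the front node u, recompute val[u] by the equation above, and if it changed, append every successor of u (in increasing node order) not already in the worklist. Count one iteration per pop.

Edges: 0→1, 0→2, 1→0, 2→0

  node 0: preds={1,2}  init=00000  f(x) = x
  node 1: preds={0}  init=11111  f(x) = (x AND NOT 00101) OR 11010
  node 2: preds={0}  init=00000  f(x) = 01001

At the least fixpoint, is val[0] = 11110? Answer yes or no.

Iteration log — 4 steps:
  step 1. node 0  ⊔preds=11111  new=11111  old=00000  +wl: 
  step 2. node 1  ⊔preds=11111  new=11111  stable
  step 3. node 2  ⊔preds=11111  new=01001  old=00000  +wl: 0
  step 4. node 0  ⊔preds=11111  new=11111  stable

Least fixpoint reached:
  node 0: 11111
  node 1: 11111
  node 2: 01001

no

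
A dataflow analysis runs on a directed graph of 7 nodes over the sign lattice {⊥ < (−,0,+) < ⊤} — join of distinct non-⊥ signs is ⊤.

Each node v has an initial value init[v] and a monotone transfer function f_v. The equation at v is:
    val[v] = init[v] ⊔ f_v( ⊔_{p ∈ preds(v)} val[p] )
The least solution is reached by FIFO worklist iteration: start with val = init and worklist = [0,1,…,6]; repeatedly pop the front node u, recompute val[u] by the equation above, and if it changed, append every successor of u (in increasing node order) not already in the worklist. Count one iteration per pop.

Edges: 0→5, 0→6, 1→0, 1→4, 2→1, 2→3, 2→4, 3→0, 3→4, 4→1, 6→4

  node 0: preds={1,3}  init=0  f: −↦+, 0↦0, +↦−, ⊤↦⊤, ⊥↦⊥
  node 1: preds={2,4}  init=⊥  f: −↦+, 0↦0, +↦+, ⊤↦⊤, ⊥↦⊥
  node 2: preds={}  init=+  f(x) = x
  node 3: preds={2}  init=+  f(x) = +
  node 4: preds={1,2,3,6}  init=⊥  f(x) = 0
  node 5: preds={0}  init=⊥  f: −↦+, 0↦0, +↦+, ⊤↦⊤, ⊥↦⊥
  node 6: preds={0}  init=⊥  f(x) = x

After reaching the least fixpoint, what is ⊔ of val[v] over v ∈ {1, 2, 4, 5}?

Iteration log — 11 steps:
  step 1. node 0  ⊔preds=+  new=⊤  old=0  +wl: 
  step 2. node 1  ⊔preds=+  new=+  old=⊥  +wl: 0
  step 3. node 2  ⊔preds=⊥  new=+  stable
  step 4. node 3  ⊔preds=+  new=+  stable
  step 5. node 4  ⊔preds=+  new=0  old=⊥  +wl: 1
  step 6. node 5  ⊔preds=⊤  new=⊤  old=⊥  +wl: 
  step 7. node 6  ⊔preds=⊤  new=⊤  old=⊥  +wl: 4
  step 8. node 0  ⊔preds=+  new=⊤  stable
  step 9. node 1  ⊔preds=⊤  new=⊤  old=+  +wl: 0
  step 10. node 4  ⊔preds=⊤  new=0  stable
  step 11. node 0  ⊔preds=⊤  new=⊤  stable

Least fixpoint reached:
  node 0: ⊤
  node 1: ⊤
  node 2: +
  node 3: +
  node 4: 0
  node 5: ⊤
  node 6: ⊤

⊤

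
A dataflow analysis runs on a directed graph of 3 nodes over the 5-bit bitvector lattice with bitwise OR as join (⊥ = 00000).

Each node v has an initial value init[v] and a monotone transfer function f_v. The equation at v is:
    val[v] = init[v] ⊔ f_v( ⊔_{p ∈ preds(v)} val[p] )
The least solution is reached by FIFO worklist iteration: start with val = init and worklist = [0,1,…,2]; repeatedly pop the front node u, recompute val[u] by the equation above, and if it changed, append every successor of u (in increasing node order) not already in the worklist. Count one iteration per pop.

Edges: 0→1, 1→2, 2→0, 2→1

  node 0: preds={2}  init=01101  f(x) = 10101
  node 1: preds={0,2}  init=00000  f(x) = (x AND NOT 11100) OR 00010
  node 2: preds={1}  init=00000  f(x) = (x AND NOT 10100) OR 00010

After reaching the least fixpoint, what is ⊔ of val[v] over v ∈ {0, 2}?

11111

Trace (5 dequeues):
  [1] u=0 | in 00000 | out 11101 | prev 01101 | push {}
  [2] u=1 | in 11101 | out 00011 | prev 00000 | push {}
  [3] u=2 | in 00011 | out 00011 | prev 00000 | push {0,1}
  [4] u=0 | in 00011 | out 11101 | ==
  [5] u=1 | in 11111 | out 00011 | ==

Converged values:
  [0] 11101
  [1] 00011
  [2] 00011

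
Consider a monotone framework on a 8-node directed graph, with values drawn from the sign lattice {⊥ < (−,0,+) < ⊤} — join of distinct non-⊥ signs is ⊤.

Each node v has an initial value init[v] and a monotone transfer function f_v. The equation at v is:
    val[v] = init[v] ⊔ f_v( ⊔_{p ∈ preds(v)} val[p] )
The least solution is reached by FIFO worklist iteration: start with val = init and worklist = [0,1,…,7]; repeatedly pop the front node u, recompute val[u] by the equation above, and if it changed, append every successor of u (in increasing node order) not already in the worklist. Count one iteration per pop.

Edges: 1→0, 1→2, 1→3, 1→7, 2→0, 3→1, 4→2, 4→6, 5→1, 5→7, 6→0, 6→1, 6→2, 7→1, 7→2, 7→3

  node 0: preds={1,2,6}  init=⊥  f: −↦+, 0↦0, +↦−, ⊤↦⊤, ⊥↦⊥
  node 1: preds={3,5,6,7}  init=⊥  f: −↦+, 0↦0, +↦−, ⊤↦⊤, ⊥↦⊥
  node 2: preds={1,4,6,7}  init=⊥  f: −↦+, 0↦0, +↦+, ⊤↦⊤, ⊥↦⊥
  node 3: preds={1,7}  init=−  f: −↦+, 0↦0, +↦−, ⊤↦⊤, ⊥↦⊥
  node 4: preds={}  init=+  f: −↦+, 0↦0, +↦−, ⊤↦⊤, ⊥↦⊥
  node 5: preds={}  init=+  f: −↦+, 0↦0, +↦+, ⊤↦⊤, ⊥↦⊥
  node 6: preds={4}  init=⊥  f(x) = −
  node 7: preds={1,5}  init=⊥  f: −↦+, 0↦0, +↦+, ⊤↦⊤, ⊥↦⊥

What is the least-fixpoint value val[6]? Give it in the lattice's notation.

−

Trace (12 dequeues):
  [1] u=0 | in ⊥ | out ⊥ | ==
  [2] u=1 | in ⊤ | out ⊤ | prev ⊥ | push {0}
  [3] u=2 | in ⊤ | out ⊤ | prev ⊥ | push {}
  [4] u=3 | in ⊤ | out ⊤ | prev − | push {1}
  [5] u=4 | in ⊥ | out + | ==
  [6] u=5 | in ⊥ | out + | ==
  [7] u=6 | in + | out − | prev ⊥ | push {2}
  [8] u=7 | in ⊤ | out ⊤ | prev ⊥ | push {3}
  [9] u=0 | in ⊤ | out ⊤ | prev ⊥ | push {}
  [10] u=1 | in ⊤ | out ⊤ | ==
  [11] u=2 | in ⊤ | out ⊤ | ==
  [12] u=3 | in ⊤ | out ⊤ | ==

Converged values:
  [0] ⊤
  [1] ⊤
  [2] ⊤
  [3] ⊤
  [4] +
  [5] +
  [6] −
  [7] ⊤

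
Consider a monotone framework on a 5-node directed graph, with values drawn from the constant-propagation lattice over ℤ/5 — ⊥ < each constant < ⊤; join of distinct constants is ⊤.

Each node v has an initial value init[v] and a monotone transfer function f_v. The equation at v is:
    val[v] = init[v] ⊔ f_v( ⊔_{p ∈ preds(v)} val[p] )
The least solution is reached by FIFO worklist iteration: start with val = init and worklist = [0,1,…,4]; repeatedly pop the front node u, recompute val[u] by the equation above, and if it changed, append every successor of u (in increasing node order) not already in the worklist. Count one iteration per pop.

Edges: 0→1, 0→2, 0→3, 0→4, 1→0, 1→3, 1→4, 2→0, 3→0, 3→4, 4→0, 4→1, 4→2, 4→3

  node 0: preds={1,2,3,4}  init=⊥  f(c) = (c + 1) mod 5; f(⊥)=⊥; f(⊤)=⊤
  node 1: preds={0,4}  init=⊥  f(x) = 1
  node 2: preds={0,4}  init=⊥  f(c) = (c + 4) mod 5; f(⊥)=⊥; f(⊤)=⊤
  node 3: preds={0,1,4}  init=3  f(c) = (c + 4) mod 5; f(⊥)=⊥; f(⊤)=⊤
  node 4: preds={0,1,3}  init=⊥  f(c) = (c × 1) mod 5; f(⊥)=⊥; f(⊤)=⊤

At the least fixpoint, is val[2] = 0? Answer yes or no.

Trace (11 dequeues):
  [1] u=0 | in 3 | out 4 | prev ⊥ | push {}
  [2] u=1 | in 4 | out 1 | prev ⊥ | push {0}
  [3] u=2 | in 4 | out 3 | prev ⊥ | push {}
  [4] u=3 | in ⊤ | out ⊤ | prev 3 | push {}
  [5] u=4 | in ⊤ | out ⊤ | prev ⊥ | push {1,2,3}
  [6] u=0 | in ⊤ | out ⊤ | prev 4 | push {4}
  [7] u=1 | in ⊤ | out 1 | ==
  [8] u=2 | in ⊤ | out ⊤ | prev 3 | push {0}
  [9] u=3 | in ⊤ | out ⊤ | ==
  [10] u=4 | in ⊤ | out ⊤ | ==
  [11] u=0 | in ⊤ | out ⊤ | ==

Converged values:
  [0] ⊤
  [1] 1
  [2] ⊤
  [3] ⊤
  [4] ⊤

no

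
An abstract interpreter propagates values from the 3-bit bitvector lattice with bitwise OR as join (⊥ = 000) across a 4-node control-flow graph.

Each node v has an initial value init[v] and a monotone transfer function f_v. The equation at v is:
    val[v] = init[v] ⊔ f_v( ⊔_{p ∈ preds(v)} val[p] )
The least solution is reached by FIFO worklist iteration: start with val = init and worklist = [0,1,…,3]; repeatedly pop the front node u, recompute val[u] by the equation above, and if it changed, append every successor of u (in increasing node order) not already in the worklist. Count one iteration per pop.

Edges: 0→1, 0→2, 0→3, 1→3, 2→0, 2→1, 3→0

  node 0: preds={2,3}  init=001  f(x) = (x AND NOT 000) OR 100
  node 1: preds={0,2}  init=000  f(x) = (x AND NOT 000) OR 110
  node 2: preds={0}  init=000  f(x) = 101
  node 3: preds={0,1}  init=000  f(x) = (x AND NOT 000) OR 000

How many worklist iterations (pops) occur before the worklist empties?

8

Trace (8 dequeues):
  [1] u=0 | in 000 | out 101 | prev 001 | push {}
  [2] u=1 | in 101 | out 111 | prev 000 | push {}
  [3] u=2 | in 101 | out 101 | prev 000 | push {0,1}
  [4] u=3 | in 111 | out 111 | prev 000 | push {}
  [5] u=0 | in 111 | out 111 | prev 101 | push {2,3}
  [6] u=1 | in 111 | out 111 | ==
  [7] u=2 | in 111 | out 101 | ==
  [8] u=3 | in 111 | out 111 | ==

Converged values:
  [0] 111
  [1] 111
  [2] 101
  [3] 111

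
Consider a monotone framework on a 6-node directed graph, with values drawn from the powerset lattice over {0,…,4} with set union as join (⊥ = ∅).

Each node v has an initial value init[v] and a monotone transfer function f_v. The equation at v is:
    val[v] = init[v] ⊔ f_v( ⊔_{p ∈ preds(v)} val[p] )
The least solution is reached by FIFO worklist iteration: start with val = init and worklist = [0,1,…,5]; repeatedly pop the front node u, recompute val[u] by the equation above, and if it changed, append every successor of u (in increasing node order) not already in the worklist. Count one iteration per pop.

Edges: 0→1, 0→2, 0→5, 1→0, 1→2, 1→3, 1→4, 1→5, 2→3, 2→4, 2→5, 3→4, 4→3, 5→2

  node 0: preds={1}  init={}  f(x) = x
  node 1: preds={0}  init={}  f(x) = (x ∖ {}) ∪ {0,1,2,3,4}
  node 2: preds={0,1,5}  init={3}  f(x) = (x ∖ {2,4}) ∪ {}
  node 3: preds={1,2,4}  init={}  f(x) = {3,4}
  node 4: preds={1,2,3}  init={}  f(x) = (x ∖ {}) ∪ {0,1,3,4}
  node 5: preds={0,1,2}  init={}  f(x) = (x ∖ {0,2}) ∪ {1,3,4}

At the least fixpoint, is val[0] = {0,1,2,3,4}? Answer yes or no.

yes

Trace (11 dequeues):
  [1] u=0 | in {} | out {} | ==
  [2] u=1 | in {} | out {0,1,2,3,4} | prev {} | push {0}
  [3] u=2 | in {0,1,2,3,4} | out {0,1,3} | prev {3} | push {}
  [4] u=3 | in {0,1,2,3,4} | out {3,4} | prev {} | push {}
  [5] u=4 | in {0,1,2,3,4} | out {0,1,2,3,4} | prev {} | push {3}
  [6] u=5 | in {0,1,2,3,4} | out {1,3,4} | prev {} | push {2}
  [7] u=0 | in {0,1,2,3,4} | out {0,1,2,3,4} | prev {} | push {1,5}
  [8] u=3 | in {0,1,2,3,4} | out {3,4} | ==
  [9] u=2 | in {0,1,2,3,4} | out {0,1,3} | ==
  [10] u=1 | in {0,1,2,3,4} | out {0,1,2,3,4} | ==
  [11] u=5 | in {0,1,2,3,4} | out {1,3,4} | ==

Converged values:
  [0] {0,1,2,3,4}
  [1] {0,1,2,3,4}
  [2] {0,1,3}
  [3] {3,4}
  [4] {0,1,2,3,4}
  [5] {1,3,4}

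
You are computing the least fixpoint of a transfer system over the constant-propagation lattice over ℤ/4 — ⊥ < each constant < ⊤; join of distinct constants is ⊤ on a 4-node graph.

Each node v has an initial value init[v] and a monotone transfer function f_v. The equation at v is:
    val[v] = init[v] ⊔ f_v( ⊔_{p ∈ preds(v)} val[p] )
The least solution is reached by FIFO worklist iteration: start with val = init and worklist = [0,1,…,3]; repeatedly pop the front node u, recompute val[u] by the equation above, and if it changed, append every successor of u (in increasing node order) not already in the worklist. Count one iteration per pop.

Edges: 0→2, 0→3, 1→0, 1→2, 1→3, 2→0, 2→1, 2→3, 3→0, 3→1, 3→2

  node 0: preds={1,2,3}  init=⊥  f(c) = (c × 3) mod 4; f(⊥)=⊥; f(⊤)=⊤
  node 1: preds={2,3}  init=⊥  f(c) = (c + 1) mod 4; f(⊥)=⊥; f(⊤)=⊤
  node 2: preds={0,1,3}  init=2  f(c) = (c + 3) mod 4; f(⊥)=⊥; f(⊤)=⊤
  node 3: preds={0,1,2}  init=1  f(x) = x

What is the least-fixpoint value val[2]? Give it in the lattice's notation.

Worklist (7 pops):
  #1 pop 0: in=⊤ → ⊤ (was ⊥); enqueue []
  #2 pop 1: in=⊤ → ⊤ (was ⊥); enqueue [0]
  #3 pop 2: in=⊤ → ⊤ (was 2); enqueue [1]
  #4 pop 3: in=⊤ → ⊤ (was 1); enqueue [2]
  #5 pop 0: in=⊤ → ⊤ (no change)
  #6 pop 1: in=⊤ → ⊤ (no change)
  #7 pop 2: in=⊤ → ⊤ (no change)

Fixpoint:
  val[0] = ⊤
  val[1] = ⊤
  val[2] = ⊤
  val[3] = ⊤

⊤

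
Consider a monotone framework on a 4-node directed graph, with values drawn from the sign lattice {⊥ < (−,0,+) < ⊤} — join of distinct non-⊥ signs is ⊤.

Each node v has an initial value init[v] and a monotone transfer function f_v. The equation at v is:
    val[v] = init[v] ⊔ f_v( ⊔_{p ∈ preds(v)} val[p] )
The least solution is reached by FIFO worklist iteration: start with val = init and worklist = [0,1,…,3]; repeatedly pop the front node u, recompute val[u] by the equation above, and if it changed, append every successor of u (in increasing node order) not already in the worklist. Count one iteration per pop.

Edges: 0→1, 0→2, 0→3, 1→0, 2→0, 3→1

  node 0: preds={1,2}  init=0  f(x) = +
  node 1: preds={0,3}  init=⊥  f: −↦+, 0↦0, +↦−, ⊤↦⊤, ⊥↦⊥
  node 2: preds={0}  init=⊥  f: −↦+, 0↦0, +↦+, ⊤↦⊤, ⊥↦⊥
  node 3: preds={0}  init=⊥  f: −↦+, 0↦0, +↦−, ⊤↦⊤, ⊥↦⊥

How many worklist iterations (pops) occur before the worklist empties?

Trace (6 dequeues):
  [1] u=0 | in ⊥ | out ⊤ | prev 0 | push {}
  [2] u=1 | in ⊤ | out ⊤ | prev ⊥ | push {0}
  [3] u=2 | in ⊤ | out ⊤ | prev ⊥ | push {}
  [4] u=3 | in ⊤ | out ⊤ | prev ⊥ | push {1}
  [5] u=0 | in ⊤ | out ⊤ | ==
  [6] u=1 | in ⊤ | out ⊤ | ==

Converged values:
  [0] ⊤
  [1] ⊤
  [2] ⊤
  [3] ⊤

6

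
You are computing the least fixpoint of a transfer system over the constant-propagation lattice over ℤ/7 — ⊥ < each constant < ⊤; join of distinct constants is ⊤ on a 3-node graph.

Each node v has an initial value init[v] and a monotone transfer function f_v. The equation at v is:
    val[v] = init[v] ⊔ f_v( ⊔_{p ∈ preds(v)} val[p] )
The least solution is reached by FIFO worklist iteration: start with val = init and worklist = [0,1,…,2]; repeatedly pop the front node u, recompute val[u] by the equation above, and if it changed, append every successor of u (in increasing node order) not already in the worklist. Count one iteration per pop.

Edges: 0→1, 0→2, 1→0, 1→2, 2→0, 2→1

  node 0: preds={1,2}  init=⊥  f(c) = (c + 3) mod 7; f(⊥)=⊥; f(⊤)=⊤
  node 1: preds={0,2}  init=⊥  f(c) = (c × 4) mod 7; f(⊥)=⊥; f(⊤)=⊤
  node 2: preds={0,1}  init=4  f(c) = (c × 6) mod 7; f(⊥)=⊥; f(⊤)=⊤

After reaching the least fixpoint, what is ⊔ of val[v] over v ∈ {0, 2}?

⊤

Worklist (6 pops):
  #1 pop 0: in=4 → 0 (was ⊥); enqueue []
  #2 pop 1: in=⊤ → ⊤ (was ⊥); enqueue [0]
  #3 pop 2: in=⊤ → ⊤ (was 4); enqueue [1]
  #4 pop 0: in=⊤ → ⊤ (was 0); enqueue [2]
  #5 pop 1: in=⊤ → ⊤ (no change)
  #6 pop 2: in=⊤ → ⊤ (no change)

Fixpoint:
  val[0] = ⊤
  val[1] = ⊤
  val[2] = ⊤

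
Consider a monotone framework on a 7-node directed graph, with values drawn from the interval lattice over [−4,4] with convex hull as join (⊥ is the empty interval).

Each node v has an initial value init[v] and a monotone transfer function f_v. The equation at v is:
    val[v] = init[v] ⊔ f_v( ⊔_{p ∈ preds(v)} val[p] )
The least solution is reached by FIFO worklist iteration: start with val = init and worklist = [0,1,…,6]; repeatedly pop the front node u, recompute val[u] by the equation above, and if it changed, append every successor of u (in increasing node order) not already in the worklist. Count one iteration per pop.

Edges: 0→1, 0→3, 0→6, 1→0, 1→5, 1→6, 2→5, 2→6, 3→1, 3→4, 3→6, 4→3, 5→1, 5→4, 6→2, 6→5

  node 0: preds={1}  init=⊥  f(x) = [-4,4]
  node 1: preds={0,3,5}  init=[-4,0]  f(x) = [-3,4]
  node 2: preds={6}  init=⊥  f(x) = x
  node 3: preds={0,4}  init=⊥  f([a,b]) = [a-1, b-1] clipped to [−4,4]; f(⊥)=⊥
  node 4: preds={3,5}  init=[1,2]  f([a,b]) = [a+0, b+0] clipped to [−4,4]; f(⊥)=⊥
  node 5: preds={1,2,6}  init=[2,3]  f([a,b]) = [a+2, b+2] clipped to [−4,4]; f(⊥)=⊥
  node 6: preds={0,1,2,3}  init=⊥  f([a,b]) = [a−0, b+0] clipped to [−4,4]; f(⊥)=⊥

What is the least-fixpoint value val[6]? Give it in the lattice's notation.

[-4,4]

Iteration log — 15 steps:
  step 1. node 0  ⊔preds=[-4,0]  new=[-4,4]  old=⊥  +wl: 
  step 2. node 1  ⊔preds=[-4,4]  new=[-4,4]  old=[-4,0]  +wl: 0
  step 3. node 2  ⊔preds=⊥  new=⊥  stable
  step 4. node 3  ⊔preds=[-4,4]  new=[-4,3]  old=⊥  +wl: 1
  step 5. node 4  ⊔preds=[-4,3]  new=[-4,3]  old=[1,2]  +wl: 3
  step 6. node 5  ⊔preds=[-4,4]  new=[-2,4]  old=[2,3]  +wl: 4
  step 7. node 6  ⊔preds=[-4,4]  new=[-4,4]  old=⊥  +wl: 2,5
  step 8. node 0  ⊔preds=[-4,4]  new=[-4,4]  stable
  step 9. node 1  ⊔preds=[-4,4]  new=[-4,4]  stable
  step 10. node 3  ⊔preds=[-4,4]  new=[-4,3]  stable
  step 11. node 4  ⊔preds=[-4,4]  new=[-4,4]  old=[-4,3]  +wl: 3
  step 12. node 2  ⊔preds=[-4,4]  new=[-4,4]  old=⊥  +wl: 6
  step 13. node 5  ⊔preds=[-4,4]  new=[-2,4]  stable
  step 14. node 3  ⊔preds=[-4,4]  new=[-4,3]  stable
  step 15. node 6  ⊔preds=[-4,4]  new=[-4,4]  stable

Least fixpoint reached:
  node 0: [-4,4]
  node 1: [-4,4]
  node 2: [-4,4]
  node 3: [-4,3]
  node 4: [-4,4]
  node 5: [-2,4]
  node 6: [-4,4]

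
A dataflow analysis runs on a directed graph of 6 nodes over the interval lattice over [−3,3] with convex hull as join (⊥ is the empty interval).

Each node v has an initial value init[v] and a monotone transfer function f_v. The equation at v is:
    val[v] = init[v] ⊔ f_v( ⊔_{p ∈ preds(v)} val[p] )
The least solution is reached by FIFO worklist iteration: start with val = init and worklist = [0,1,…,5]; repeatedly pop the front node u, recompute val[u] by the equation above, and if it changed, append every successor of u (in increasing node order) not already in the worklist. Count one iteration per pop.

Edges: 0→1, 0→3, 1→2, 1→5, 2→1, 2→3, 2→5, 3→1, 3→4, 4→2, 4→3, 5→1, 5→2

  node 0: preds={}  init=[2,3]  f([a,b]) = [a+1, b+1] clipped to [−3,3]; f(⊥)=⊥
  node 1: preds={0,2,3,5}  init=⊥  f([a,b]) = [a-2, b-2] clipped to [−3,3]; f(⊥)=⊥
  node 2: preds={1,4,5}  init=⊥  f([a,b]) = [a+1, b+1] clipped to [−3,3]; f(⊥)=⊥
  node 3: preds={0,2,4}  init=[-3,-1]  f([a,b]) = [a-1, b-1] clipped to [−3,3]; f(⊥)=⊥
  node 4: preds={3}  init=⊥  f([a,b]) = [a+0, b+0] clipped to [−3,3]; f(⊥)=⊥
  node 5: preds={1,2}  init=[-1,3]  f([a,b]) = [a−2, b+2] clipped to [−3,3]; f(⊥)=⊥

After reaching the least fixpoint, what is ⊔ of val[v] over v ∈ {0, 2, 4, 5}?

Trace (9 dequeues):
  [1] u=0 | in ⊥ | out [2,3] | ==
  [2] u=1 | in [-3,3] | out [-3,1] | prev ⊥ | push {}
  [3] u=2 | in [-3,3] | out [-2,3] | prev ⊥ | push {1}
  [4] u=3 | in [-2,3] | out [-3,2] | prev [-3,-1] | push {}
  [5] u=4 | in [-3,2] | out [-3,2] | prev ⊥ | push {2,3}
  [6] u=5 | in [-3,3] | out [-3,3] | prev [-1,3] | push {}
  [7] u=1 | in [-3,3] | out [-3,1] | ==
  [8] u=2 | in [-3,3] | out [-2,3] | ==
  [9] u=3 | in [-3,3] | out [-3,2] | ==

Converged values:
  [0] [2,3]
  [1] [-3,1]
  [2] [-2,3]
  [3] [-3,2]
  [4] [-3,2]
  [5] [-3,3]

[-3,3]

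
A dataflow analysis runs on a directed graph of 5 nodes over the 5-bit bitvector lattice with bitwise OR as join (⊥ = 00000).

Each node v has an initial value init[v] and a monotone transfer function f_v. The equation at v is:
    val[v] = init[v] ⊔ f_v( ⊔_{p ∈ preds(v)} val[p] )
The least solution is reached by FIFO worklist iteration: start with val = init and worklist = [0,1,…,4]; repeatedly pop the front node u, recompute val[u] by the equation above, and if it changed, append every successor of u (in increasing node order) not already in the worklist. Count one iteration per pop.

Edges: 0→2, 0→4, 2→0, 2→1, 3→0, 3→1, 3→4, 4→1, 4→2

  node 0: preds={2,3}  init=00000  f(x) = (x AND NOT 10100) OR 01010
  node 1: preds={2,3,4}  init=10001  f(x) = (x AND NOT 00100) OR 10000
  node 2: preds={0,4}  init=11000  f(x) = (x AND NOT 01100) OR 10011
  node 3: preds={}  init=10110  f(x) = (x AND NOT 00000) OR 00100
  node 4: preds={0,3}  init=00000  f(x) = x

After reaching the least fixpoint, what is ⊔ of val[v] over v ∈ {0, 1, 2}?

11011

Trace (11 dequeues):
  [1] u=0 | in 11110 | out 01010 | prev 00000 | push {}
  [2] u=1 | in 11110 | out 11011 | prev 10001 | push {}
  [3] u=2 | in 01010 | out 11011 | prev 11000 | push {0,1}
  [4] u=3 | in 00000 | out 10110 | ==
  [5] u=4 | in 11110 | out 11110 | prev 00000 | push {2}
  [6] u=0 | in 11111 | out 01011 | prev 01010 | push {4}
  [7] u=1 | in 11111 | out 11011 | ==
  [8] u=2 | in 11111 | out 11011 | ==
  [9] u=4 | in 11111 | out 11111 | prev 11110 | push {1,2}
  [10] u=1 | in 11111 | out 11011 | ==
  [11] u=2 | in 11111 | out 11011 | ==

Converged values:
  [0] 01011
  [1] 11011
  [2] 11011
  [3] 10110
  [4] 11111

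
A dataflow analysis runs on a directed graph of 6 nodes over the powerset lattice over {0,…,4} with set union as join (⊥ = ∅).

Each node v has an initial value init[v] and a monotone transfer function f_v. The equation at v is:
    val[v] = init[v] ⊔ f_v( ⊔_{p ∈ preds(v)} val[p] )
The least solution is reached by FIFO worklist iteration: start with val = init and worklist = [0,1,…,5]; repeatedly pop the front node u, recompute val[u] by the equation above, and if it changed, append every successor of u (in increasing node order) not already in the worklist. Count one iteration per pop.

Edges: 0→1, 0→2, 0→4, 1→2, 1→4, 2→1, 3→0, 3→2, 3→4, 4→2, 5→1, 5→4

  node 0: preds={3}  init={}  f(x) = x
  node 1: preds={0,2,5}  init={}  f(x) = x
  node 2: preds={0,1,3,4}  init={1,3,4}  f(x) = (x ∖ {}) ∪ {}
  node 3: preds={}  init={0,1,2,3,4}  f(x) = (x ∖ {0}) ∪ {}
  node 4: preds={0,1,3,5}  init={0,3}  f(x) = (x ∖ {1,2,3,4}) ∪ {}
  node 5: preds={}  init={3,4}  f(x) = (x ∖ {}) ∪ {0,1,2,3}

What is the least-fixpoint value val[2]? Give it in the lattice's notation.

{0,1,2,3,4}

Iteration log — 8 steps:
  step 1. node 0  ⊔preds={0,1,2,3,4}  new={0,1,2,3,4}  old={}  +wl: 
  step 2. node 1  ⊔preds={0,1,2,3,4}  new={0,1,2,3,4}  old={}  +wl: 
  step 3. node 2  ⊔preds={0,1,2,3,4}  new={0,1,2,3,4}  old={1,3,4}  +wl: 1
  step 4. node 3  ⊔preds={}  new={0,1,2,3,4}  stable
  step 5. node 4  ⊔preds={0,1,2,3,4}  new={0,3}  stable
  step 6. node 5  ⊔preds={}  new={0,1,2,3,4}  old={3,4}  +wl: 4
  step 7. node 1  ⊔preds={0,1,2,3,4}  new={0,1,2,3,4}  stable
  step 8. node 4  ⊔preds={0,1,2,3,4}  new={0,3}  stable

Least fixpoint reached:
  node 0: {0,1,2,3,4}
  node 1: {0,1,2,3,4}
  node 2: {0,1,2,3,4}
  node 3: {0,1,2,3,4}
  node 4: {0,3}
  node 5: {0,1,2,3,4}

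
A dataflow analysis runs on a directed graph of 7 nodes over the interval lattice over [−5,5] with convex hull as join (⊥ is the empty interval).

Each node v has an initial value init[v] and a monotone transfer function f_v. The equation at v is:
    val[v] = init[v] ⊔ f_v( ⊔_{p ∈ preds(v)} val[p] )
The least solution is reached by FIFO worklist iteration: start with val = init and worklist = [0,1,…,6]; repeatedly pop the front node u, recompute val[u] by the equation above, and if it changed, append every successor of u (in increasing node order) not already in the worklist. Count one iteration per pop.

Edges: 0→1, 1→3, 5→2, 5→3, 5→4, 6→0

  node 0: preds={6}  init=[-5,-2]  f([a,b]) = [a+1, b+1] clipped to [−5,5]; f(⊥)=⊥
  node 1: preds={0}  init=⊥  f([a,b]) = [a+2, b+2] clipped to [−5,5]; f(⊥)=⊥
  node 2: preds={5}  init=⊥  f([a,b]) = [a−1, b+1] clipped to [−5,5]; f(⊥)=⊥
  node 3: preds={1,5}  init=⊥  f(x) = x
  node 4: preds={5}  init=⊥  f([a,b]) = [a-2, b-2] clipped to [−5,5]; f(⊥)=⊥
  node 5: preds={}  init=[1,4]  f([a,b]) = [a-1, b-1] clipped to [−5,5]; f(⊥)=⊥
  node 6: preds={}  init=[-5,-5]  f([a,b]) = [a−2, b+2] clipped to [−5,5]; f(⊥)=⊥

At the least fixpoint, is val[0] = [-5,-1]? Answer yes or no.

Worklist (7 pops):
  #1 pop 0: in=[-5,-5] → [-5,-2] (no change)
  #2 pop 1: in=[-5,-2] → [-3,0] (was ⊥); enqueue []
  #3 pop 2: in=[1,4] → [0,5] (was ⊥); enqueue []
  #4 pop 3: in=[-3,4] → [-3,4] (was ⊥); enqueue []
  #5 pop 4: in=[1,4] → [-1,2] (was ⊥); enqueue []
  #6 pop 5: in=⊥ → [1,4] (no change)
  #7 pop 6: in=⊥ → [-5,-5] (no change)

Fixpoint:
  val[0] = [-5,-2]
  val[1] = [-3,0]
  val[2] = [0,5]
  val[3] = [-3,4]
  val[4] = [-1,2]
  val[5] = [1,4]
  val[6] = [-5,-5]

no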